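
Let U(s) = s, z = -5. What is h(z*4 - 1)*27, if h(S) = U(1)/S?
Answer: -9/7 ≈ -1.2857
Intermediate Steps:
h(S) = 1/S
h(z*4 - 1)*27 = 27/(-5*4 - 1) = 27/(-20 - 1) = 27/(-21) = -1/21*27 = -9/7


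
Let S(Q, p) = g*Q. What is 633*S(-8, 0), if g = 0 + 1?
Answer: -5064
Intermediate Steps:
g = 1
S(Q, p) = Q (S(Q, p) = 1*Q = Q)
633*S(-8, 0) = 633*(-8) = -5064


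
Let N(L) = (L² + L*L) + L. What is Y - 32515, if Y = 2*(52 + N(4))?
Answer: -32339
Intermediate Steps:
N(L) = L + 2*L² (N(L) = (L² + L²) + L = 2*L² + L = L + 2*L²)
Y = 176 (Y = 2*(52 + 4*(1 + 2*4)) = 2*(52 + 4*(1 + 8)) = 2*(52 + 4*9) = 2*(52 + 36) = 2*88 = 176)
Y - 32515 = 176 - 32515 = -32339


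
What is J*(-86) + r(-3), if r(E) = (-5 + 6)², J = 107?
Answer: -9201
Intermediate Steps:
r(E) = 1 (r(E) = 1² = 1)
J*(-86) + r(-3) = 107*(-86) + 1 = -9202 + 1 = -9201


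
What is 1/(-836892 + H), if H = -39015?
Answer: -1/875907 ≈ -1.1417e-6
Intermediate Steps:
1/(-836892 + H) = 1/(-836892 - 39015) = 1/(-875907) = -1/875907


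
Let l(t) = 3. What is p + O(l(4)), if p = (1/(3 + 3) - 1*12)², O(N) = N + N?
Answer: 5257/36 ≈ 146.03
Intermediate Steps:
O(N) = 2*N
p = 5041/36 (p = (1/6 - 12)² = (⅙ - 12)² = (-71/6)² = 5041/36 ≈ 140.03)
p + O(l(4)) = 5041/36 + 2*3 = 5041/36 + 6 = 5257/36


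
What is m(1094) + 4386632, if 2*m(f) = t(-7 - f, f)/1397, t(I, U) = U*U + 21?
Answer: 12257446665/2794 ≈ 4.3871e+6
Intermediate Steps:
t(I, U) = 21 + U² (t(I, U) = U² + 21 = 21 + U²)
m(f) = 21/2794 + f²/2794 (m(f) = ((21 + f²)/1397)/2 = ((21 + f²)*(1/1397))/2 = (21/1397 + f²/1397)/2 = 21/2794 + f²/2794)
m(1094) + 4386632 = (21/2794 + (1/2794)*1094²) + 4386632 = (21/2794 + (1/2794)*1196836) + 4386632 = (21/2794 + 598418/1397) + 4386632 = 1196857/2794 + 4386632 = 12257446665/2794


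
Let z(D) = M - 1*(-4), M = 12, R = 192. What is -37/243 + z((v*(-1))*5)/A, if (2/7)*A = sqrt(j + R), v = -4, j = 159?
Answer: -37/243 + 32*sqrt(39)/819 ≈ 0.091741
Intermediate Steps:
A = 21*sqrt(39)/2 (A = 7*sqrt(159 + 192)/2 = 7*sqrt(351)/2 = 7*(3*sqrt(39))/2 = 21*sqrt(39)/2 ≈ 65.573)
z(D) = 16 (z(D) = 12 - 1*(-4) = 12 + 4 = 16)
-37/243 + z((v*(-1))*5)/A = -37/243 + 16/((21*sqrt(39)/2)) = -37*1/243 + 16*(2*sqrt(39)/819) = -37/243 + 32*sqrt(39)/819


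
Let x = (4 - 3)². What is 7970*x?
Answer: 7970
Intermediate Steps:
x = 1 (x = 1² = 1)
7970*x = 7970*1 = 7970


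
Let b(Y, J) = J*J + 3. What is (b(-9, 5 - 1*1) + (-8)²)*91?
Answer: 7553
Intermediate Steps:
b(Y, J) = 3 + J² (b(Y, J) = J² + 3 = 3 + J²)
(b(-9, 5 - 1*1) + (-8)²)*91 = ((3 + (5 - 1*1)²) + (-8)²)*91 = ((3 + (5 - 1)²) + 64)*91 = ((3 + 4²) + 64)*91 = ((3 + 16) + 64)*91 = (19 + 64)*91 = 83*91 = 7553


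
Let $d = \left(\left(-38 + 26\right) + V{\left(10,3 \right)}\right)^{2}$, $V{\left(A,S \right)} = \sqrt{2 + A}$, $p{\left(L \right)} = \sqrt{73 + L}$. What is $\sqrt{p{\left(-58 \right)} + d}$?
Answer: $\sqrt{156 + \sqrt{15} - 48 \sqrt{3}} \approx 8.7598$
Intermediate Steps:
$d = \left(-12 + 2 \sqrt{3}\right)^{2}$ ($d = \left(\left(-38 + 26\right) + \sqrt{2 + 10}\right)^{2} = \left(-12 + \sqrt{12}\right)^{2} = \left(-12 + 2 \sqrt{3}\right)^{2} \approx 72.862$)
$\sqrt{p{\left(-58 \right)} + d} = \sqrt{\sqrt{73 - 58} + \left(156 - 48 \sqrt{3}\right)} = \sqrt{\sqrt{15} + \left(156 - 48 \sqrt{3}\right)} = \sqrt{156 + \sqrt{15} - 48 \sqrt{3}}$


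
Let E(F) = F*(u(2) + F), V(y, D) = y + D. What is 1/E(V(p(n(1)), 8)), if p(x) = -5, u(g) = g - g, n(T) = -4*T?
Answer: ⅑ ≈ 0.11111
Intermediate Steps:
u(g) = 0
V(y, D) = D + y
E(F) = F² (E(F) = F*(0 + F) = F*F = F²)
1/E(V(p(n(1)), 8)) = 1/((8 - 5)²) = 1/(3²) = 1/9 = ⅑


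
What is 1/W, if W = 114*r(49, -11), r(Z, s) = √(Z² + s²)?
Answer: √2522/287508 ≈ 0.00017467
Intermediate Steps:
W = 114*√2522 (W = 114*√(49² + (-11)²) = 114*√(2401 + 121) = 114*√2522 ≈ 5725.0)
1/W = 1/(114*√2522) = √2522/287508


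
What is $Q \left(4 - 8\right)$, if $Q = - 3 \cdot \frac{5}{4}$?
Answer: $15$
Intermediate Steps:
$Q = - \frac{15}{4}$ ($Q = - 3 \cdot 5 \cdot \frac{1}{4} = \left(-3\right) \frac{5}{4} = - \frac{15}{4} \approx -3.75$)
$Q \left(4 - 8\right) = - \frac{15 \left(4 - 8\right)}{4} = \left(- \frac{15}{4}\right) \left(-4\right) = 15$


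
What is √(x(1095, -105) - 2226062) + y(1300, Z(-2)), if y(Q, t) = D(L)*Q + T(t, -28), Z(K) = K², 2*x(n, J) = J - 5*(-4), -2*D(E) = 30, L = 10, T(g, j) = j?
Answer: -19528 + I*√8904418/2 ≈ -19528.0 + 1492.0*I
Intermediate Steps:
D(E) = -15 (D(E) = -½*30 = -15)
x(n, J) = 10 + J/2 (x(n, J) = (J - 5*(-4))/2 = (J + 20)/2 = (20 + J)/2 = 10 + J/2)
y(Q, t) = -28 - 15*Q (y(Q, t) = -15*Q - 28 = -28 - 15*Q)
√(x(1095, -105) - 2226062) + y(1300, Z(-2)) = √((10 + (½)*(-105)) - 2226062) + (-28 - 15*1300) = √((10 - 105/2) - 2226062) + (-28 - 19500) = √(-85/2 - 2226062) - 19528 = √(-4452209/2) - 19528 = I*√8904418/2 - 19528 = -19528 + I*√8904418/2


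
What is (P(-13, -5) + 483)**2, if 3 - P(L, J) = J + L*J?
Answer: 181476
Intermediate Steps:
P(L, J) = 3 - J - J*L (P(L, J) = 3 - (J + L*J) = 3 - (J + J*L) = 3 + (-J - J*L) = 3 - J - J*L)
(P(-13, -5) + 483)**2 = ((3 - 1*(-5) - 1*(-5)*(-13)) + 483)**2 = ((3 + 5 - 65) + 483)**2 = (-57 + 483)**2 = 426**2 = 181476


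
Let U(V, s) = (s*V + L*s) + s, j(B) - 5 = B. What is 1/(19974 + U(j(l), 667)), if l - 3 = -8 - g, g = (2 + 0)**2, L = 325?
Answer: 1/234748 ≈ 4.2599e-6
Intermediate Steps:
g = 4 (g = 2**2 = 4)
l = -9 (l = 3 + (-8 - 1*4) = 3 + (-8 - 4) = 3 - 12 = -9)
j(B) = 5 + B
U(V, s) = 326*s + V*s (U(V, s) = (s*V + 325*s) + s = (V*s + 325*s) + s = (325*s + V*s) + s = 326*s + V*s)
1/(19974 + U(j(l), 667)) = 1/(19974 + 667*(326 + (5 - 9))) = 1/(19974 + 667*(326 - 4)) = 1/(19974 + 667*322) = 1/(19974 + 214774) = 1/234748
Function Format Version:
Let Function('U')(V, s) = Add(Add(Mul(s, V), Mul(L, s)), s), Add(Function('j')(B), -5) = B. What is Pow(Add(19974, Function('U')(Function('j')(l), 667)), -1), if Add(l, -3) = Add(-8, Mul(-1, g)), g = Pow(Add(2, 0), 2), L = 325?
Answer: Rational(1, 234748) ≈ 4.2599e-6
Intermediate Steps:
g = 4 (g = Pow(2, 2) = 4)
l = -9 (l = Add(3, Add(-8, Mul(-1, 4))) = Add(3, Add(-8, -4)) = Add(3, -12) = -9)
Function('j')(B) = Add(5, B)
Function('U')(V, s) = Add(Mul(326, s), Mul(V, s)) (Function('U')(V, s) = Add(Add(Mul(s, V), Mul(325, s)), s) = Add(Add(Mul(V, s), Mul(325, s)), s) = Add(Add(Mul(325, s), Mul(V, s)), s) = Add(Mul(326, s), Mul(V, s)))
Pow(Add(19974, Function('U')(Function('j')(l), 667)), -1) = Pow(Add(19974, Mul(667, Add(326, Add(5, -9)))), -1) = Pow(Add(19974, Mul(667, Add(326, -4))), -1) = Pow(Add(19974, Mul(667, 322)), -1) = Pow(Add(19974, 214774), -1) = Pow(234748, -1) = Rational(1, 234748)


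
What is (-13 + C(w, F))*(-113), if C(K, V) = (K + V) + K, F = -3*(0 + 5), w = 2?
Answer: 2712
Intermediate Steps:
F = -15 (F = -3*5 = -15)
C(K, V) = V + 2*K
(-13 + C(w, F))*(-113) = (-13 + (-15 + 2*2))*(-113) = (-13 + (-15 + 4))*(-113) = (-13 - 11)*(-113) = -24*(-113) = 2712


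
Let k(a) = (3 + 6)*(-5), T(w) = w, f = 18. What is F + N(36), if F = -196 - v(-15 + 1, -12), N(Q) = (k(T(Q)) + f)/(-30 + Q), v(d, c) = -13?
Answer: -375/2 ≈ -187.50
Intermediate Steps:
k(a) = -45 (k(a) = 9*(-5) = -45)
N(Q) = -27/(-30 + Q) (N(Q) = (-45 + 18)/(-30 + Q) = -27/(-30 + Q))
F = -183 (F = -196 - 1*(-13) = -196 + 13 = -183)
F + N(36) = -183 - 27/(-30 + 36) = -183 - 27/6 = -183 - 27*⅙ = -183 - 9/2 = -375/2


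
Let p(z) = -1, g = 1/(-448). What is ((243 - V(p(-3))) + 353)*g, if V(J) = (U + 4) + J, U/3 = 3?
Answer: -73/56 ≈ -1.3036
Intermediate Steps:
U = 9 (U = 3*3 = 9)
g = -1/448 ≈ -0.0022321
V(J) = 13 + J (V(J) = (9 + 4) + J = 13 + J)
((243 - V(p(-3))) + 353)*g = ((243 - (13 - 1)) + 353)*(-1/448) = ((243 - 1*12) + 353)*(-1/448) = ((243 - 12) + 353)*(-1/448) = (231 + 353)*(-1/448) = 584*(-1/448) = -73/56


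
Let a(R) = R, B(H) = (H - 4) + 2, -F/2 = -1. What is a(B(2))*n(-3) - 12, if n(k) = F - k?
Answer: -12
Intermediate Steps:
F = 2 (F = -2*(-1) = 2)
B(H) = -2 + H (B(H) = (-4 + H) + 2 = -2 + H)
n(k) = 2 - k
a(B(2))*n(-3) - 12 = (-2 + 2)*(2 - 1*(-3)) - 12 = 0*(2 + 3) - 12 = 0*5 - 12 = 0 - 12 = -12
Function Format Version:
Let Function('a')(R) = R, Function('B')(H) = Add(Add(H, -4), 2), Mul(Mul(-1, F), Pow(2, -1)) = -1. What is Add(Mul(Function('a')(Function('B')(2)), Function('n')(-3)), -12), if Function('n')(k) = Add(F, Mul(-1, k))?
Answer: -12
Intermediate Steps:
F = 2 (F = Mul(-2, -1) = 2)
Function('B')(H) = Add(-2, H) (Function('B')(H) = Add(Add(-4, H), 2) = Add(-2, H))
Function('n')(k) = Add(2, Mul(-1, k))
Add(Mul(Function('a')(Function('B')(2)), Function('n')(-3)), -12) = Add(Mul(Add(-2, 2), Add(2, Mul(-1, -3))), -12) = Add(Mul(0, Add(2, 3)), -12) = Add(Mul(0, 5), -12) = Add(0, -12) = -12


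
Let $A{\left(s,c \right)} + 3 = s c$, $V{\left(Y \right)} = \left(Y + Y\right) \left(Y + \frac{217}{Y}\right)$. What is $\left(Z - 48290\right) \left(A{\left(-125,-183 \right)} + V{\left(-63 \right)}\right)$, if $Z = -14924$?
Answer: $-1975058216$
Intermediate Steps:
$V{\left(Y \right)} = 2 Y \left(Y + \frac{217}{Y}\right)$
$A{\left(s,c \right)} = -3 + c s$ ($A{\left(s,c \right)} = -3 + s c = -3 + c s$)
$\left(Z - 48290\right) \left(A{\left(-125,-183 \right)} + V{\left(-63 \right)}\right) = \left(-14924 - 48290\right) \left(\left(-3 - -22875\right) + \left(434 + 2 \left(-63\right)^{2}\right)\right) = - 63214 \left(\left(-3 + 22875\right) + \left(434 + 2 \cdot 3969\right)\right) = - 63214 \left(22872 + \left(434 + 7938\right)\right) = - 63214 \left(22872 + 8372\right) = \left(-63214\right) 31244 = -1975058216$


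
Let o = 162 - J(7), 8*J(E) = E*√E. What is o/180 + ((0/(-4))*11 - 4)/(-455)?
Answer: 827/910 - 7*√7/1440 ≈ 0.89593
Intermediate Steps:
J(E) = E^(3/2)/8 (J(E) = (E*√E)/8 = E^(3/2)/8)
o = 162 - 7*√7/8 (o = 162 - 7^(3/2)/8 = 162 - 7*√7/8 ≈ 159.69)
o/180 + ((0/(-4))*11 - 4)/(-455) = (162 - 7*√7/8)/180 + ((0/(-4))*11 - 4)/(-455) = (162 - 7*√7/8)*(1/180) + ((0*(-¼))*11 - 4)*(-1/455) = (9/10 - 7*√7/1440) + (0*11 - 4)*(-1/455) = (9/10 - 7*√7/1440) + (0 - 4)*(-1/455) = (9/10 - 7*√7/1440) - 4*(-1/455) = (9/10 - 7*√7/1440) + 4/455 = 827/910 - 7*√7/1440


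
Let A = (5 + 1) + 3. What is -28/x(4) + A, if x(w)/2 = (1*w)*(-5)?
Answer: 97/10 ≈ 9.7000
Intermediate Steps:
x(w) = -10*w (x(w) = 2*((1*w)*(-5)) = 2*(w*(-5)) = 2*(-5*w) = -10*w)
A = 9 (A = 6 + 3 = 9)
-28/x(4) + A = -28/((-10*4)) + 9 = -28/(-40) + 9 = -28*(-1)/40 + 9 = -14*(-1/20) + 9 = 7/10 + 9 = 97/10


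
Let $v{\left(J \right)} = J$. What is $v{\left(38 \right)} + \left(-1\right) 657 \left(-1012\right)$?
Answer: $664922$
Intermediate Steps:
$v{\left(38 \right)} + \left(-1\right) 657 \left(-1012\right) = 38 + \left(-1\right) 657 \left(-1012\right) = 38 - -664884 = 38 + 664884 = 664922$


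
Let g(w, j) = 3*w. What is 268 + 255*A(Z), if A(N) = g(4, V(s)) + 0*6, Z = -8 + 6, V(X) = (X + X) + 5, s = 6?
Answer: 3328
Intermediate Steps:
V(X) = 5 + 2*X (V(X) = 2*X + 5 = 5 + 2*X)
Z = -2
A(N) = 12 (A(N) = 3*4 + 0*6 = 12 + 0 = 12)
268 + 255*A(Z) = 268 + 255*12 = 268 + 3060 = 3328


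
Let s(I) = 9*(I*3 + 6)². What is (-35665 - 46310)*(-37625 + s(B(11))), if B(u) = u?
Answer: 1962153600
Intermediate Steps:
s(I) = 9*(6 + 3*I)² (s(I) = 9*(3*I + 6)² = 9*(6 + 3*I)²)
(-35665 - 46310)*(-37625 + s(B(11))) = (-35665 - 46310)*(-37625 + 81*(2 + 11)²) = -81975*(-37625 + 81*13²) = -81975*(-37625 + 81*169) = -81975*(-37625 + 13689) = -81975*(-23936) = 1962153600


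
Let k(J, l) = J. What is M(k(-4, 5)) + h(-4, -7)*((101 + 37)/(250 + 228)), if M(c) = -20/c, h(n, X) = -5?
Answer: 850/239 ≈ 3.5565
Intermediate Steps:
M(k(-4, 5)) + h(-4, -7)*((101 + 37)/(250 + 228)) = -20/(-4) - 5*(101 + 37)/(250 + 228) = -20*(-¼) - 690/478 = 5 - 690/478 = 5 - 5*69/239 = 5 - 345/239 = 850/239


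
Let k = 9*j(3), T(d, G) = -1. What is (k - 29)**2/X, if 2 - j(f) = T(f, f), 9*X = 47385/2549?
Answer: 10196/5265 ≈ 1.9366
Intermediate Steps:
X = 5265/2549 (X = (47385/2549)/9 = (47385*(1/2549))/9 = (1/9)*(47385/2549) = 5265/2549 ≈ 2.0655)
j(f) = 3 (j(f) = 2 - 1*(-1) = 2 + 1 = 3)
k = 27 (k = 9*3 = 27)
(k - 29)**2/X = (27 - 29)**2/(5265/2549) = (-2)**2*(2549/5265) = 4*(2549/5265) = 10196/5265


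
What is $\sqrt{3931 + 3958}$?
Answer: $7 \sqrt{161} \approx 88.82$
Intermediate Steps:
$\sqrt{3931 + 3958} = \sqrt{7889} = 7 \sqrt{161}$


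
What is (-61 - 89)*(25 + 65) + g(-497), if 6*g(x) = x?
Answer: -81497/6 ≈ -13583.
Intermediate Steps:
g(x) = x/6
(-61 - 89)*(25 + 65) + g(-497) = (-61 - 89)*(25 + 65) + (1/6)*(-497) = -150*90 - 497/6 = -13500 - 497/6 = -81497/6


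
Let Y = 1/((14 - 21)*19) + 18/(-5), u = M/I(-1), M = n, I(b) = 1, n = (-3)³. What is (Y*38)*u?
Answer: 129546/35 ≈ 3701.3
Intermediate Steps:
n = -27
M = -27
u = -27 (u = -27/1 = -27*1 = -27)
Y = -2399/665 (Y = (1/19)/(-7) + 18*(-⅕) = -⅐*1/19 - 18/5 = -1/133 - 18/5 = -2399/665 ≈ -3.6075)
(Y*38)*u = -2399/665*38*(-27) = -4798/35*(-27) = 129546/35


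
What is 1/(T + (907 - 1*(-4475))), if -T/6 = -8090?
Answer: 1/53922 ≈ 1.8545e-5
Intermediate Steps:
T = 48540 (T = -6*(-8090) = 48540)
1/(T + (907 - 1*(-4475))) = 1/(48540 + (907 - 1*(-4475))) = 1/(48540 + (907 + 4475)) = 1/(48540 + 5382) = 1/53922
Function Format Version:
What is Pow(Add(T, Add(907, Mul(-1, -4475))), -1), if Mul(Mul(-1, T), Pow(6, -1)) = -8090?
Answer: Rational(1, 53922) ≈ 1.8545e-5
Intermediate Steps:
T = 48540 (T = Mul(-6, -8090) = 48540)
Pow(Add(T, Add(907, Mul(-1, -4475))), -1) = Pow(Add(48540, Add(907, Mul(-1, -4475))), -1) = Pow(Add(48540, Add(907, 4475)), -1) = Pow(Add(48540, 5382), -1) = Pow(53922, -1) = Rational(1, 53922)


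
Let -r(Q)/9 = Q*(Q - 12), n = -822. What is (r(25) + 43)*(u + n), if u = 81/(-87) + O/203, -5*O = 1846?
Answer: 2412582722/1015 ≈ 2.3769e+6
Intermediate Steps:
O = -1846/5 (O = -1/5*1846 = -1846/5 ≈ -369.20)
r(Q) = -9*Q*(-12 + Q) (r(Q) = -9*Q*(Q - 12) = -9*Q*(-12 + Q))
u = -2791/1015 (u = 81/(-87) - 1846/5/203 = 81*(-1/87) - 1846/5*1/203 = -27/29 - 1846/1015 = -2791/1015 ≈ -2.7498)
(r(25) + 43)*(u + n) = (9*25*(12 - 1*25) + 43)*(-2791/1015 - 822) = (9*25*(12 - 25) + 43)*(-837121/1015) = (9*25*(-13) + 43)*(-837121/1015) = (-2925 + 43)*(-837121/1015) = -2882*(-837121/1015) = 2412582722/1015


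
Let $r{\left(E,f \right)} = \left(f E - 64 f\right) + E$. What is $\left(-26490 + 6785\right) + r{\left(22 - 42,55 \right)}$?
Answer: $-24345$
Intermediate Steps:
$r{\left(E,f \right)} = E - 64 f + E f$ ($r{\left(E,f \right)} = \left(E f - 64 f\right) + E = \left(- 64 f + E f\right) + E = E - 64 f + E f$)
$\left(-26490 + 6785\right) + r{\left(22 - 42,55 \right)} = \left(-26490 + 6785\right) + \left(\left(22 - 42\right) - 3520 + \left(22 - 42\right) 55\right) = -19705 - 4640 = -24345$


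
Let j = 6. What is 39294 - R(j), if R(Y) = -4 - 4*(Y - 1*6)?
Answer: 39298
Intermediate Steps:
R(Y) = 20 - 4*Y (R(Y) = -4 - 4*(Y - 6) = -4 - 4*(-6 + Y) = -4 + (24 - 4*Y) = 20 - 4*Y)
39294 - R(j) = 39294 - (20 - 4*6) = 39294 - (20 - 24) = 39294 - 1*(-4) = 39294 + 4 = 39298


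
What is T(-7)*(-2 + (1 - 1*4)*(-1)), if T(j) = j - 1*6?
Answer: -13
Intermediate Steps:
T(j) = -6 + j (T(j) = j - 6 = -6 + j)
T(-7)*(-2 + (1 - 1*4)*(-1)) = (-6 - 7)*(-2 + (1 - 1*4)*(-1)) = -13*(-2 + (1 - 4)*(-1)) = -13*(-2 - 3*(-1)) = -13*(-2 + 3) = -13*1 = -13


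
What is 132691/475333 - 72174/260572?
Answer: 134437655/61929235238 ≈ 0.0021708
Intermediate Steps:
132691/475333 - 72174/260572 = 132691*(1/475333) - 72174*1/260572 = 132691/475333 - 36087/130286 = 134437655/61929235238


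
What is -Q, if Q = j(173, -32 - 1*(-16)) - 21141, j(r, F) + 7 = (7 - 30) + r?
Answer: 20998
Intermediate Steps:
j(r, F) = -30 + r (j(r, F) = -7 + ((7 - 30) + r) = -7 + (-23 + r) = -30 + r)
Q = -20998 (Q = (-30 + 173) - 21141 = 143 - 21141 = -20998)
-Q = -1*(-20998) = 20998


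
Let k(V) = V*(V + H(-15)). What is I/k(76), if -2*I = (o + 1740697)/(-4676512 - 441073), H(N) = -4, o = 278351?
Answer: 84127/2333618760 ≈ 3.6050e-5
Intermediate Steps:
k(V) = V*(-4 + V) (k(V) = V*(V - 4) = V*(-4 + V))
I = 1009524/5117585 (I = -(278351 + 1740697)/(2*(-4676512 - 441073)) = -1009524/(-5117585) = -1009524*(-1)/5117585 = -1/2*(-2019048/5117585) = 1009524/5117585 ≈ 0.19727)
I/k(76) = 1009524/(5117585*((76*(-4 + 76)))) = 1009524/(5117585*((76*72))) = (1009524/5117585)/5472 = (1009524/5117585)*(1/5472) = 84127/2333618760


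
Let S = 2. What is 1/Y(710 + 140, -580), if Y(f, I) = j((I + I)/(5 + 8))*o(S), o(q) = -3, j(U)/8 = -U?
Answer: -13/27840 ≈ -0.00046695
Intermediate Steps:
j(U) = -8*U (j(U) = 8*(-U) = -8*U)
Y(f, I) = 48*I/13 (Y(f, I) = -8*(I + I)/(5 + 8)*(-3) = -8*2*I/13*(-3) = -16*I/13*(-3) = 48*I/13)
1/Y(710 + 140, -580) = 1/((48/13)*(-580)) = 1/(-27840/13) = -13/27840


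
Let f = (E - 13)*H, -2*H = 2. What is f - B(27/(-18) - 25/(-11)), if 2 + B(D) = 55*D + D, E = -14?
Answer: -157/11 ≈ -14.273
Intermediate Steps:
H = -1 (H = -½*2 = -1)
f = 27 (f = (-14 - 13)*(-1) = -27*(-1) = 27)
B(D) = -2 + 56*D (B(D) = -2 + (55*D + D) = -2 + 56*D)
f - B(27/(-18) - 25/(-11)) = 27 - (-2 + 56*(27/(-18) - 25/(-11))) = 27 - (-2 + 56*(27*(-1/18) - 25*(-1/11))) = 27 - (-2 + 56*(-3/2 + 25/11)) = 27 - (-2 + 56*(17/22)) = 27 - (-2 + 476/11) = 27 - 1*454/11 = 27 - 454/11 = -157/11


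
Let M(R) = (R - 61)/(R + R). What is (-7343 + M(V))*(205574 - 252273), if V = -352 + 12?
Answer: 13715328733/40 ≈ 3.4288e+8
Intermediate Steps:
V = -340
M(R) = (-61 + R)/(2*R) (M(R) = (-61 + R)/((2*R)) = (-61 + R)*(1/(2*R)) = (-61 + R)/(2*R))
(-7343 + M(V))*(205574 - 252273) = (-7343 + (½)*(-61 - 340)/(-340))*(205574 - 252273) = (-7343 + (½)*(-1/340)*(-401))*(-46699) = (-7343 + 401/680)*(-46699) = -4992839/680*(-46699) = 13715328733/40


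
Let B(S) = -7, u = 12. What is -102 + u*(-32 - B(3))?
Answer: -402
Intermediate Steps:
-102 + u*(-32 - B(3)) = -102 + 12*(-32 - 1*(-7)) = -102 + 12*(-32 + 7) = -102 + 12*(-25) = -102 - 300 = -402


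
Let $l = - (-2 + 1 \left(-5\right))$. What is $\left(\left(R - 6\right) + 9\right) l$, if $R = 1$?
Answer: $28$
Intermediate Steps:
$l = 7$ ($l = - (-2 - 5) = \left(-1\right) \left(-7\right) = 7$)
$\left(\left(R - 6\right) + 9\right) l = \left(\left(1 - 6\right) + 9\right) 7 = \left(-5 + 9\right) 7 = 4 \cdot 7 = 28$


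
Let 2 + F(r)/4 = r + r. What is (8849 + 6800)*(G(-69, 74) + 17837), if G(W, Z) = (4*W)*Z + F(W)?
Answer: -49247403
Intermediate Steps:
F(r) = -8 + 8*r (F(r) = -8 + 4*(r + r) = -8 + 4*(2*r) = -8 + 8*r)
G(W, Z) = -8 + 8*W + 4*W*Z (G(W, Z) = (4*W)*Z + (-8 + 8*W) = 4*W*Z + (-8 + 8*W) = -8 + 8*W + 4*W*Z)
(8849 + 6800)*(G(-69, 74) + 17837) = (8849 + 6800)*((-8 + 8*(-69) + 4*(-69)*74) + 17837) = 15649*((-8 - 552 - 20424) + 17837) = 15649*(-20984 + 17837) = 15649*(-3147) = -49247403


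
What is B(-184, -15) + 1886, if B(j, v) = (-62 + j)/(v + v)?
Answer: 9471/5 ≈ 1894.2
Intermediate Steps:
B(j, v) = (-62 + j)/(2*v) (B(j, v) = (-62 + j)/((2*v)) = (-62 + j)*(1/(2*v)) = (-62 + j)/(2*v))
B(-184, -15) + 1886 = (½)*(-62 - 184)/(-15) + 1886 = (½)*(-1/15)*(-246) + 1886 = 41/5 + 1886 = 9471/5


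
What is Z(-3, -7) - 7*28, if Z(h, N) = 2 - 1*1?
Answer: -195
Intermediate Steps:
Z(h, N) = 1 (Z(h, N) = 2 - 1 = 1)
Z(-3, -7) - 7*28 = 1 - 7*28 = 1 - 196 = -195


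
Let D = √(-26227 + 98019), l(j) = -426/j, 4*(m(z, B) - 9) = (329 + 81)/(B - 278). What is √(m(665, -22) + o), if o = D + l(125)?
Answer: √(472530 + 360000*√4487)/300 ≈ 16.528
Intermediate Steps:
m(z, B) = 9 + 205/(2*(-278 + B)) (m(z, B) = 9 + ((329 + 81)/(B - 278))/4 = 9 + (410/(-278 + B))/4 = 9 + 205/(2*(-278 + B)))
D = 4*√4487 (D = √71792 = 4*√4487 ≈ 267.94)
o = -426/125 + 4*√4487 (o = 4*√4487 - 426/125 = -426/125 + 4*√4487 ≈ 264.53)
√(m(665, -22) + o) = √((-4799 + 18*(-22))/(2*(-278 - 22)) + (-426/125 + 4*√4487)) = √((½)*(-4799 - 396)/(-300) + (-426/125 + 4*√4487)) = √((½)*(-1/300)*(-5195) + (-426/125 + 4*√4487)) = √(1039/120 + (-426/125 + 4*√4487)) = √(15751/3000 + 4*√4487)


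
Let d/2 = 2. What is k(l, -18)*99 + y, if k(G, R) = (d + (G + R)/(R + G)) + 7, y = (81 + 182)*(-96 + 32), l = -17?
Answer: -15644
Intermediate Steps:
d = 4 (d = 2*2 = 4)
y = -16832 (y = 263*(-64) = -16832)
k(G, R) = 12 (k(G, R) = (4 + (G + R)/(R + G)) + 7 = (4 + (G + R)/(G + R)) + 7 = (4 + 1) + 7 = 5 + 7 = 12)
k(l, -18)*99 + y = 12*99 - 16832 = 1188 - 16832 = -15644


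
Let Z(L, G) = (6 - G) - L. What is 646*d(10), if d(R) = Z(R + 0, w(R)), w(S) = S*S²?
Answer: -648584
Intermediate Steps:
w(S) = S³
Z(L, G) = 6 - G - L
d(R) = 6 - R - R³ (d(R) = 6 - R³ - (R + 0) = 6 - R³ - R = 6 - R - R³)
646*d(10) = 646*(6 - 1*10 - 1*10³) = 646*(6 - 10 - 1*1000) = 646*(6 - 10 - 1000) = 646*(-1004) = -648584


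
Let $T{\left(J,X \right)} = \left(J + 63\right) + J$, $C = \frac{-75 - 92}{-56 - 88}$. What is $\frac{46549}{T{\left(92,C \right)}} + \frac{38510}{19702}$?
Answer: $\frac{463310184}{2433197} \approx 190.41$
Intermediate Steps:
$C = \frac{167}{144}$ ($C = - \frac{167}{-144} = \left(-167\right) \left(- \frac{1}{144}\right) = \frac{167}{144} \approx 1.1597$)
$T{\left(J,X \right)} = 63 + 2 J$ ($T{\left(J,X \right)} = \left(63 + J\right) + J = 63 + 2 J$)
$\frac{46549}{T{\left(92,C \right)}} + \frac{38510}{19702} = \frac{46549}{63 + 2 \cdot 92} + \frac{38510}{19702} = \frac{46549}{63 + 184} + 38510 \cdot \frac{1}{19702} = \frac{46549}{247} + \frac{19255}{9851} = \frac{463310184}{2433197}$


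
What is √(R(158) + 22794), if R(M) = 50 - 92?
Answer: 12*√158 ≈ 150.84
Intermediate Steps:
R(M) = -42
√(R(158) + 22794) = √(-42 + 22794) = √22752 = 12*√158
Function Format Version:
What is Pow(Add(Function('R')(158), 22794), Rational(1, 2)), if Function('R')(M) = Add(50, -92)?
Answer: Mul(12, Pow(158, Rational(1, 2))) ≈ 150.84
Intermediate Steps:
Function('R')(M) = -42
Pow(Add(Function('R')(158), 22794), Rational(1, 2)) = Pow(Add(-42, 22794), Rational(1, 2)) = Pow(22752, Rational(1, 2)) = Mul(12, Pow(158, Rational(1, 2)))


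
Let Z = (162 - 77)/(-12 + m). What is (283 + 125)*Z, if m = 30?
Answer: 5780/3 ≈ 1926.7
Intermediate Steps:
Z = 85/18 (Z = (162 - 77)/(-12 + 30) = 85/18 ≈ 4.7222)
(283 + 125)*Z = (283 + 125)*(85/18) = 408*(85/18) = 5780/3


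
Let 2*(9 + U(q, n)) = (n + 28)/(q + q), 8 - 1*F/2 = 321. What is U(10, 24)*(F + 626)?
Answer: 0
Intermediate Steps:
F = -626 (F = 16 - 2*321 = 16 - 642 = -626)
U(q, n) = -9 + (28 + n)/(4*q) (U(q, n) = -9 + ((n + 28)/(q + q))/2 = -9 + ((28 + n)/((2*q)))/2 = -9 + ((28 + n)*(1/(2*q)))/2 = -9 + ((28 + n)/(2*q))/2 = -9 + (28 + n)/(4*q))
U(10, 24)*(F + 626) = ((¼)*(28 + 24 - 36*10)/10)*(-626 + 626) = ((¼)*(⅒)*(28 + 24 - 360))*0 = ((¼)*(⅒)*(-308))*0 = -77/10*0 = 0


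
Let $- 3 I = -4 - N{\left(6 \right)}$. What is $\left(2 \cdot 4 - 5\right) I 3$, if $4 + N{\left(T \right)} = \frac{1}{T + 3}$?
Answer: $\frac{1}{3} \approx 0.33333$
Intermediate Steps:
$N{\left(T \right)} = -4 + \frac{1}{3 + T}$ ($N{\left(T \right)} = -4 + \frac{1}{T + 3} = -4 + \frac{1}{3 + T}$)
$I = \frac{1}{27}$ ($I = - \frac{-4 - \frac{-11 - 24}{3 + 6}}{3} = - \frac{-4 - \frac{-11 - 24}{9}}{3} = - \frac{-4 - \frac{1}{9} \left(-35\right)}{3} = - \frac{-4 - - \frac{35}{9}}{3} = - \frac{-4 + \frac{35}{9}}{3} = \left(- \frac{1}{3}\right) \left(- \frac{1}{9}\right) = \frac{1}{27} \approx 0.037037$)
$\left(2 \cdot 4 - 5\right) I 3 = \left(2 \cdot 4 - 5\right) \frac{1}{27} \cdot 3 = \left(8 - 5\right) \frac{1}{27} \cdot 3 = 3 \cdot \frac{1}{27} \cdot 3 = \frac{1}{9} \cdot 3 = \frac{1}{3}$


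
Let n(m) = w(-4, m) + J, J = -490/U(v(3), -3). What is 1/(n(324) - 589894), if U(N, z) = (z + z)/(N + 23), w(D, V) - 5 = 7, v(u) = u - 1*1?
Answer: -3/1763521 ≈ -1.7011e-6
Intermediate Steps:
v(u) = -1 + u (v(u) = u - 1 = -1 + u)
w(D, V) = 12 (w(D, V) = 5 + 7 = 12)
U(N, z) = 2*z/(23 + N) (U(N, z) = (2*z)/(23 + N) = 2*z/(23 + N))
J = 6125/3 (J = -490/(2*(-3)/(23 + (-1 + 3))) = -490/(2*(-3)/(23 + 2)) = -490/(2*(-3)/25) = -490/(2*(-3)*(1/25)) = -490/(-6/25) = -490*(-25/6) = 6125/3 ≈ 2041.7)
n(m) = 6161/3 (n(m) = 12 + 6125/3 = 6161/3)
1/(n(324) - 589894) = 1/(6161/3 - 589894) = 1/(-1763521/3) = -3/1763521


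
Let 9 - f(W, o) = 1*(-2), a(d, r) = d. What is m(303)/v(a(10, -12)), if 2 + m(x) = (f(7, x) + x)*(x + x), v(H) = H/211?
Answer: 20074751/5 ≈ 4.0150e+6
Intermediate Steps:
f(W, o) = 11 (f(W, o) = 9 - (-2) = 9 - 1*(-2) = 9 + 2 = 11)
v(H) = H/211 (v(H) = H*(1/211) = H/211)
m(x) = -2 + 2*x*(11 + x) (m(x) = -2 + (11 + x)*(x + x) = -2 + (11 + x)*(2*x) = -2 + 2*x*(11 + x))
m(303)/v(a(10, -12)) = (-2 + 2*303² + 22*303)/(((1/211)*10)) = (-2 + 2*91809 + 6666)/(10/211) = (-2 + 183618 + 6666)*(211/10) = 190282*(211/10) = 20074751/5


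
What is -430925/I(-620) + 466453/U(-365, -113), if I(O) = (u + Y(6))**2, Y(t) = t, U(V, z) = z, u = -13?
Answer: -71550722/5537 ≈ -12922.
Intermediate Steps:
I(O) = 49 (I(O) = (-13 + 6)**2 = (-7)**2 = 49)
-430925/I(-620) + 466453/U(-365, -113) = -430925/49 + 466453/(-113) = -430925*1/49 + 466453*(-1/113) = -430925/49 - 466453/113 = -71550722/5537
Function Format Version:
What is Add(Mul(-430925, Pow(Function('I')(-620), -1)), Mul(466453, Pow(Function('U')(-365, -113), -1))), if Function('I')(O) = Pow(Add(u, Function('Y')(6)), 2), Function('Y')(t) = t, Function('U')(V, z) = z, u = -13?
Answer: Rational(-71550722, 5537) ≈ -12922.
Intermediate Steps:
Function('I')(O) = 49 (Function('I')(O) = Pow(Add(-13, 6), 2) = Pow(-7, 2) = 49)
Add(Mul(-430925, Pow(Function('I')(-620), -1)), Mul(466453, Pow(Function('U')(-365, -113), -1))) = Add(Mul(-430925, Pow(49, -1)), Mul(466453, Pow(-113, -1))) = Add(Mul(-430925, Rational(1, 49)), Mul(466453, Rational(-1, 113))) = Add(Rational(-430925, 49), Rational(-466453, 113)) = Rational(-71550722, 5537)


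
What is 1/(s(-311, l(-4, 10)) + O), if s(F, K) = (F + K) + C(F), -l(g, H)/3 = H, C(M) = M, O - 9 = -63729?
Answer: -1/64372 ≈ -1.5535e-5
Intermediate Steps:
O = -63720 (O = 9 - 63729 = -63720)
l(g, H) = -3*H
s(F, K) = K + 2*F (s(F, K) = (F + K) + F = K + 2*F)
1/(s(-311, l(-4, 10)) + O) = 1/((-3*10 + 2*(-311)) - 63720) = 1/((-30 - 622) - 63720) = 1/(-652 - 63720) = 1/(-64372) = -1/64372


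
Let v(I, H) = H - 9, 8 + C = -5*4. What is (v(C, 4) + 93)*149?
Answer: 13112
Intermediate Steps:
C = -28 (C = -8 - 5*4 = -8 - 20 = -28)
v(I, H) = -9 + H
(v(C, 4) + 93)*149 = ((-9 + 4) + 93)*149 = (-5 + 93)*149 = 88*149 = 13112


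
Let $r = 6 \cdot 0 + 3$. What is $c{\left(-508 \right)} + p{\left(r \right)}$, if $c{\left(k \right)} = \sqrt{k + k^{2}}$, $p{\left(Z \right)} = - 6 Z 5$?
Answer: $-90 + 26 \sqrt{381} \approx 417.5$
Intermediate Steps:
$r = 3$ ($r = 0 + 3 = 3$)
$p{\left(Z \right)} = - 30 Z$
$c{\left(-508 \right)} + p{\left(r \right)} = \sqrt{- 508 \left(1 - 508\right)} - 90 = \sqrt{\left(-508\right) \left(-507\right)} - 90 = \sqrt{257556} - 90 = 26 \sqrt{381} - 90 = -90 + 26 \sqrt{381}$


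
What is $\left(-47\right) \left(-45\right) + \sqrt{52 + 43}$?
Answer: $2115 + \sqrt{95} \approx 2124.7$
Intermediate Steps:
$\left(-47\right) \left(-45\right) + \sqrt{52 + 43} = 2115 + \sqrt{95}$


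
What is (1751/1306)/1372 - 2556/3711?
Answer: -1524474877/2216496184 ≈ -0.68779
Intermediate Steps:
(1751/1306)/1372 - 2556/3711 = (1751*(1/1306))*(1/1372) - 2556*1/3711 = (1751/1306)*(1/1372) - 852/1237 = 1751/1791832 - 852/1237 = -1524474877/2216496184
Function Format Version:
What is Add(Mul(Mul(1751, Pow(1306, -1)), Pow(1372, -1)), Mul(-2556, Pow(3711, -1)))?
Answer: Rational(-1524474877, 2216496184) ≈ -0.68779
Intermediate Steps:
Add(Mul(Mul(1751, Pow(1306, -1)), Pow(1372, -1)), Mul(-2556, Pow(3711, -1))) = Add(Mul(Mul(1751, Rational(1, 1306)), Rational(1, 1372)), Mul(-2556, Rational(1, 3711))) = Add(Mul(Rational(1751, 1306), Rational(1, 1372)), Rational(-852, 1237)) = Add(Rational(1751, 1791832), Rational(-852, 1237)) = Rational(-1524474877, 2216496184)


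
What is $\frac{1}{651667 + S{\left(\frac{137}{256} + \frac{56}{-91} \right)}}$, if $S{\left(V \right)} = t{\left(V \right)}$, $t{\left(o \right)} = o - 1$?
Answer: $\frac{3328}{2168744181} \approx 1.5345 \cdot 10^{-6}$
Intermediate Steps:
$t{\left(o \right)} = -1 + o$ ($t{\left(o \right)} = o - 1 = -1 + o$)
$S{\left(V \right)} = -1 + V$
$\frac{1}{651667 + S{\left(\frac{137}{256} + \frac{56}{-91} \right)}} = \frac{1}{651667 + \left(-1 + \left(\frac{137}{256} + \frac{56}{-91}\right)\right)} = \frac{1}{651667 + \left(-1 + \left(137 \cdot \frac{1}{256} + 56 \left(- \frac{1}{91}\right)\right)\right)} = \frac{1}{651667 + \left(-1 + \left(\frac{137}{256} - \frac{8}{13}\right)\right)} = \frac{1}{651667 - \frac{3595}{3328}} = \frac{1}{\frac{2168744181}{3328}} = \frac{3328}{2168744181}$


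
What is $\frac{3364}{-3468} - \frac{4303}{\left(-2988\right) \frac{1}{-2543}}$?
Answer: $- \frac{3163228517}{863532} \approx -3663.1$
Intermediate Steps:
$\frac{3364}{-3468} - \frac{4303}{\left(-2988\right) \frac{1}{-2543}} = 3364 \left(- \frac{1}{3468}\right) - \frac{4303}{\left(-2988\right) \left(- \frac{1}{2543}\right)} = - \frac{841}{867} - \frac{4303}{\frac{2988}{2543}} = - \frac{841}{867} - \frac{10942529}{2988} = - \frac{3163228517}{863532}$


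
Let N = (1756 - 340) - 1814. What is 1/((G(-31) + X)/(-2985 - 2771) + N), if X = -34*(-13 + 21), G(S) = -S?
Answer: -5756/2290647 ≈ -0.0025128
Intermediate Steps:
X = -272 (X = -34*8 = -272)
N = -398 (N = 1416 - 1814 = -398)
1/((G(-31) + X)/(-2985 - 2771) + N) = 1/((-1*(-31) - 272)/(-2985 - 2771) - 398) = 1/((31 - 272)/(-5756) - 398) = 1/(-241*(-1/5756) - 398) = 1/(241/5756 - 398) = 1/(-2290647/5756) = -5756/2290647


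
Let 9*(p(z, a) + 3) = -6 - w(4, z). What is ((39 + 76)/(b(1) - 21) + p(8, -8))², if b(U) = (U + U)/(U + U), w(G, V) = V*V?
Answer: 354025/1296 ≈ 273.17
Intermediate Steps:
w(G, V) = V²
p(z, a) = -11/3 - z²/9 (p(z, a) = -3 + (-6 - z²)/9 = -3 + (-⅔ - z²/9) = -11/3 - z²/9)
b(U) = 1 (b(U) = (2*U)/((2*U)) = (2*U)*(1/(2*U)) = 1)
((39 + 76)/(b(1) - 21) + p(8, -8))² = ((39 + 76)/(1 - 21) + (-11/3 - ⅑*8²))² = (115/(-20) + (-11/3 - ⅑*64))² = (115*(-1/20) + (-11/3 - 64/9))² = (-23/4 - 97/9)² = (-595/36)² = 354025/1296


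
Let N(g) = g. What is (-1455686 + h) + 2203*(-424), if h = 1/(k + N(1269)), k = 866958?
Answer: -2074852419065/868227 ≈ -2.3898e+6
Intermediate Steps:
h = 1/868227 (h = 1/(866958 + 1269) = 1/868227 ≈ 1.1518e-6)
(-1455686 + h) + 2203*(-424) = (-1455686 + 1/868227) + 2203*(-424) = -1263865888721/868227 - 934072 = -2074852419065/868227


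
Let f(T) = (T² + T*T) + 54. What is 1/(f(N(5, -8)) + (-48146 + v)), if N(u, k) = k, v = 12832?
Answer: -1/35132 ≈ -2.8464e-5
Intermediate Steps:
f(T) = 54 + 2*T² (f(T) = (T² + T²) + 54 = 2*T² + 54 = 54 + 2*T²)
1/(f(N(5, -8)) + (-48146 + v)) = 1/((54 + 2*(-8)²) + (-48146 + 12832)) = 1/((54 + 2*64) - 35314) = 1/((54 + 128) - 35314) = 1/(182 - 35314) = 1/(-35132) = -1/35132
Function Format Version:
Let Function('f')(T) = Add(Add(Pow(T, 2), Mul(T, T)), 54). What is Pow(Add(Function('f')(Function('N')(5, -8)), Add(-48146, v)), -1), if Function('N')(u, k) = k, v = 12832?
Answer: Rational(-1, 35132) ≈ -2.8464e-5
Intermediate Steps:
Function('f')(T) = Add(54, Mul(2, Pow(T, 2))) (Function('f')(T) = Add(Add(Pow(T, 2), Pow(T, 2)), 54) = Add(Mul(2, Pow(T, 2)), 54) = Add(54, Mul(2, Pow(T, 2))))
Pow(Add(Function('f')(Function('N')(5, -8)), Add(-48146, v)), -1) = Pow(Add(Add(54, Mul(2, Pow(-8, 2))), Add(-48146, 12832)), -1) = Pow(Add(Add(54, Mul(2, 64)), -35314), -1) = Pow(Add(Add(54, 128), -35314), -1) = Pow(Add(182, -35314), -1) = Pow(-35132, -1) = Rational(-1, 35132)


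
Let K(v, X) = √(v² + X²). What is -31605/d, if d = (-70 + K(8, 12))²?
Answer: -13453195/1834572 - 368725*√13/458643 ≈ -10.232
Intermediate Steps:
K(v, X) = √(X² + v²)
d = (-70 + 4*√13)² (d = (-70 + √(12² + 8²))² = (-70 + √(144 + 64))² = (-70 + √208)² = (-70 + 4*√13)² ≈ 3088.9)
-31605/d = -31605/(5108 - 560*√13)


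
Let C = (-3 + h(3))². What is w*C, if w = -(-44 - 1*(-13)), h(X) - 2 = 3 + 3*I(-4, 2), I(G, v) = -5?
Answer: 5239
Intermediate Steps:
h(X) = -10 (h(X) = 2 + (3 + 3*(-5)) = 2 + (3 - 15) = 2 - 12 = -10)
w = 31 (w = -(-44 + 13) = -1*(-31) = 31)
C = 169 (C = (-3 - 10)² = (-13)² = 169)
w*C = 31*169 = 5239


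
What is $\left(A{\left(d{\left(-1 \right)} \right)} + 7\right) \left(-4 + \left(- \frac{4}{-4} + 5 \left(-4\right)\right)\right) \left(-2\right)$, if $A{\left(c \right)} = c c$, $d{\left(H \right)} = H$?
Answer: $368$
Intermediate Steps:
$A{\left(c \right)} = c^{2}$
$\left(A{\left(d{\left(-1 \right)} \right)} + 7\right) \left(-4 + \left(- \frac{4}{-4} + 5 \left(-4\right)\right)\right) \left(-2\right) = \left(\left(-1\right)^{2} + 7\right) \left(-4 + \left(- \frac{4}{-4} + 5 \left(-4\right)\right)\right) \left(-2\right) = \left(1 + 7\right) \left(-4 - 19\right) \left(-2\right) = 8 \left(-4 + \left(1 - 20\right)\right) \left(-2\right) = 8 \left(-4 - 19\right) \left(-2\right) = 8 \left(\left(-23\right) \left(-2\right)\right) = 8 \cdot 46 = 368$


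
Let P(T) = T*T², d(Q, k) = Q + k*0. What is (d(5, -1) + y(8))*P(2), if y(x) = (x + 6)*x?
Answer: 936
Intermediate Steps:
d(Q, k) = Q (d(Q, k) = Q + 0 = Q)
P(T) = T³
y(x) = x*(6 + x) (y(x) = (6 + x)*x = x*(6 + x))
(d(5, -1) + y(8))*P(2) = (5 + 8*(6 + 8))*2³ = (5 + 8*14)*8 = (5 + 112)*8 = 117*8 = 936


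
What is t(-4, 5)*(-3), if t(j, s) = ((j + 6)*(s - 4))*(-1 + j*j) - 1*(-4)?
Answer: -102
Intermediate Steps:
t(j, s) = 4 + (-1 + j²)*(-4 + s)*(6 + j) (t(j, s) = ((6 + j)*(-4 + s))*(-1 + j²) + 4 = ((-4 + s)*(6 + j))*(-1 + j²) + 4 = (-1 + j²)*(-4 + s)*(6 + j) + 4 = 4 + (-1 + j²)*(-4 + s)*(6 + j))
t(-4, 5)*(-3) = (28 - 24*(-4)² - 6*5 - 4*(-4)³ + 4*(-4) + 5*(-4)³ - 1*(-4)*5 + 6*5*(-4)²)*(-3) = (28 - 24*16 - 30 - 4*(-64) - 16 + 5*(-64) + 20 + 6*5*16)*(-3) = (28 - 384 - 30 + 256 - 16 - 320 + 20 + 480)*(-3) = 34*(-3) = -102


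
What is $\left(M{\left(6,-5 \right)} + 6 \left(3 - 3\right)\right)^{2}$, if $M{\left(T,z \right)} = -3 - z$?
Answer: $4$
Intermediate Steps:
$\left(M{\left(6,-5 \right)} + 6 \left(3 - 3\right)\right)^{2} = \left(\left(-3 - -5\right) + 6 \left(3 - 3\right)\right)^{2} = \left(\left(-3 + 5\right) + 6 \cdot 0\right)^{2} = \left(2 + 0\right)^{2} = 2^{2} = 4$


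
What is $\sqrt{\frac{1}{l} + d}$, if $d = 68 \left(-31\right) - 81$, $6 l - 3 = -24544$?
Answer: $\frac{i \sqrt{1318348777955}}{24541} \approx 46.787 i$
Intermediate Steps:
$l = - \frac{24541}{6}$ ($l = \frac{1}{2} + \frac{1}{6} \left(-24544\right) = \frac{1}{2} - \frac{12272}{3} = - \frac{24541}{6} \approx -4090.2$)
$d = -2189$ ($d = -2108 - 81 = -2189$)
$\sqrt{\frac{1}{l} + d} = \sqrt{\frac{1}{- \frac{24541}{6}} - 2189} = \sqrt{- \frac{6}{24541} - 2189} = \sqrt{- \frac{53720255}{24541}} = \frac{i \sqrt{1318348777955}}{24541}$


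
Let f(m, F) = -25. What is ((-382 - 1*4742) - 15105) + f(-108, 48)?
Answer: -20254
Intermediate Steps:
((-382 - 1*4742) - 15105) + f(-108, 48) = ((-382 - 1*4742) - 15105) - 25 = ((-382 - 4742) - 15105) - 25 = (-5124 - 15105) - 25 = -20229 - 25 = -20254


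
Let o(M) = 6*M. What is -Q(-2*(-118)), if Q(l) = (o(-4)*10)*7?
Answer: 1680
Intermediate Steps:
Q(l) = -1680 (Q(l) = ((6*(-4))*10)*7 = -24*10*7 = -240*7 = -1680)
-Q(-2*(-118)) = -1*(-1680) = 1680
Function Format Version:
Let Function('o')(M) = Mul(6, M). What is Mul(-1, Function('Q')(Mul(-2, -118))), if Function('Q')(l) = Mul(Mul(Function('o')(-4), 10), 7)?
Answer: 1680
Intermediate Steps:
Function('Q')(l) = -1680 (Function('Q')(l) = Mul(Mul(Mul(6, -4), 10), 7) = Mul(Mul(-24, 10), 7) = Mul(-240, 7) = -1680)
Mul(-1, Function('Q')(Mul(-2, -118))) = Mul(-1, -1680) = 1680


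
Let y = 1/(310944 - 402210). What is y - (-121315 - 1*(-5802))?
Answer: 10542409457/91266 ≈ 1.1551e+5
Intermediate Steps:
y = -1/91266 (y = 1/(-91266) = -1/91266 ≈ -1.0957e-5)
y - (-121315 - 1*(-5802)) = -1/91266 - (-121315 - 1*(-5802)) = -1/91266 - (-121315 + 5802) = -1/91266 - 1*(-115513) = -1/91266 + 115513 = 10542409457/91266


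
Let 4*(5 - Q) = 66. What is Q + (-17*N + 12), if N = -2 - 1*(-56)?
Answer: -1835/2 ≈ -917.50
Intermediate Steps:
N = 54 (N = -2 + 56 = 54)
Q = -23/2 (Q = 5 - 1/4*66 = 5 - 33/2 = -23/2 ≈ -11.500)
Q + (-17*N + 12) = -23/2 + (-17*54 + 12) = -23/2 + (-918 + 12) = -23/2 - 906 = -1835/2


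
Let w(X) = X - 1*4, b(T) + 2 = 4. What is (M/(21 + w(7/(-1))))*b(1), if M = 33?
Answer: 33/5 ≈ 6.6000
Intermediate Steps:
b(T) = 2 (b(T) = -2 + 4 = 2)
w(X) = -4 + X (w(X) = X - 4 = -4 + X)
(M/(21 + w(7/(-1))))*b(1) = (33/(21 + (-4 + 7/(-1))))*2 = (33/(21 + (-4 + 7*(-1))))*2 = (33/(21 + (-4 - 7)))*2 = (33/(21 - 11))*2 = (33/10)*2 = 33/5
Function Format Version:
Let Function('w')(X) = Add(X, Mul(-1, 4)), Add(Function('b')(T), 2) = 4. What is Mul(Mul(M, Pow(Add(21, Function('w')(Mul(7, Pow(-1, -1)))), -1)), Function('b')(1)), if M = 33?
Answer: Rational(33, 5) ≈ 6.6000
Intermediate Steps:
Function('b')(T) = 2 (Function('b')(T) = Add(-2, 4) = 2)
Function('w')(X) = Add(-4, X) (Function('w')(X) = Add(X, -4) = Add(-4, X))
Mul(Mul(M, Pow(Add(21, Function('w')(Mul(7, Pow(-1, -1)))), -1)), Function('b')(1)) = Mul(Mul(33, Pow(Add(21, Add(-4, Mul(7, Pow(-1, -1)))), -1)), 2) = Mul(Mul(33, Pow(Add(21, Add(-4, Mul(7, -1))), -1)), 2) = Mul(Mul(33, Pow(Add(21, Add(-4, -7)), -1)), 2) = Mul(Mul(33, Pow(Add(21, -11), -1)), 2) = Mul(Mul(33, Pow(10, -1)), 2) = Mul(Mul(33, Rational(1, 10)), 2) = Mul(Rational(33, 10), 2) = Rational(33, 5)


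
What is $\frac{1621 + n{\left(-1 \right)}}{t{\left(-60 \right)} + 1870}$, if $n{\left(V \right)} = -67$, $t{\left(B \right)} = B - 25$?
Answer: $\frac{74}{85} \approx 0.87059$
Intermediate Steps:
$t{\left(B \right)} = -25 + B$ ($t{\left(B \right)} = B - 25 = -25 + B$)
$\frac{1621 + n{\left(-1 \right)}}{t{\left(-60 \right)} + 1870} = \frac{1621 - 67}{\left(-25 - 60\right) + 1870} = \frac{1554}{-85 + 1870} = \frac{1554}{1785} = 1554 \cdot \frac{1}{1785} = \frac{74}{85}$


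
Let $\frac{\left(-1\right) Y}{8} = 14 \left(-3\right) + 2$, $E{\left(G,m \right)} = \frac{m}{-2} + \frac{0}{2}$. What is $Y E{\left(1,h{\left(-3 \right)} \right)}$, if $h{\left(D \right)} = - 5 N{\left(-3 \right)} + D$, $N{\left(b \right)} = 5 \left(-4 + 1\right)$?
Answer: $-11520$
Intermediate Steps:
$N{\left(b \right)} = -15$ ($N{\left(b \right)} = 5 \left(-3\right) = -15$)
$h{\left(D \right)} = 75 + D$ ($h{\left(D \right)} = \left(-5\right) \left(-15\right) + D = 75 + D$)
$E{\left(G,m \right)} = - \frac{m}{2}$ ($E{\left(G,m \right)} = m \left(- \frac{1}{2}\right) + 0 \cdot \frac{1}{2} = - \frac{m}{2} + 0 = - \frac{m}{2}$)
$Y = 320$ ($Y = - 8 \left(14 \left(-3\right) + 2\right) = - 8 \left(-42 + 2\right) = \left(-8\right) \left(-40\right) = 320$)
$Y E{\left(1,h{\left(-3 \right)} \right)} = 320 \left(- \frac{75 - 3}{2}\right) = 320 \left(\left(- \frac{1}{2}\right) 72\right) = 320 \left(-36\right) = -11520$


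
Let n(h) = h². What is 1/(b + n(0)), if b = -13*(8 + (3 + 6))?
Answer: -1/221 ≈ -0.0045249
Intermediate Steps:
b = -221 (b = -13*(8 + 9) = -13*17 = -221)
1/(b + n(0)) = 1/(-221 + 0²) = 1/(-221 + 0) = 1/(-221) = -1/221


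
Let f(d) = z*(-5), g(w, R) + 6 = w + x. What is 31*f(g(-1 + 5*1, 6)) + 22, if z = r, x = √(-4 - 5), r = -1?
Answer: 177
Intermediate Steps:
x = 3*I (x = √(-9) = 3*I ≈ 3.0*I)
z = -1
g(w, R) = -6 + w + 3*I (g(w, R) = -6 + (w + 3*I) = -6 + w + 3*I)
f(d) = 5 (f(d) = -1*(-5) = 5)
31*f(g(-1 + 5*1, 6)) + 22 = 31*5 + 22 = 155 + 22 = 177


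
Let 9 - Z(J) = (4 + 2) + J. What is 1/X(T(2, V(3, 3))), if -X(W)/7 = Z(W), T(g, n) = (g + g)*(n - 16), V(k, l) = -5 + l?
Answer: -1/525 ≈ -0.0019048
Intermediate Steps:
Z(J) = 3 - J (Z(J) = 9 - ((4 + 2) + J) = 9 - (6 + J) = 9 + (-6 - J) = 3 - J)
T(g, n) = 2*g*(-16 + n) (T(g, n) = (2*g)*(-16 + n) = 2*g*(-16 + n))
X(W) = -21 + 7*W (X(W) = -7*(3 - W) = -21 + 7*W)
1/X(T(2, V(3, 3))) = 1/(-21 + 7*(2*2*(-16 + (-5 + 3)))) = 1/(-21 + 7*(2*2*(-16 - 2))) = 1/(-21 + 7*(2*2*(-18))) = 1/(-21 + 7*(-72)) = 1/(-21 - 504) = 1/(-525) = -1/525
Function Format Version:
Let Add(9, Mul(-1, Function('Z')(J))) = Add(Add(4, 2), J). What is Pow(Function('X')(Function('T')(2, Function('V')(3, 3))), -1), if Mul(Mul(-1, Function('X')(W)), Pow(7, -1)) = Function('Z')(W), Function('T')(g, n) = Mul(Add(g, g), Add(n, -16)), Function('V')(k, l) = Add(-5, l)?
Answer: Rational(-1, 525) ≈ -0.0019048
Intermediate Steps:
Function('Z')(J) = Add(3, Mul(-1, J)) (Function('Z')(J) = Add(9, Mul(-1, Add(Add(4, 2), J))) = Add(9, Mul(-1, Add(6, J))) = Add(9, Add(-6, Mul(-1, J))) = Add(3, Mul(-1, J)))
Function('T')(g, n) = Mul(2, g, Add(-16, n)) (Function('T')(g, n) = Mul(Mul(2, g), Add(-16, n)) = Mul(2, g, Add(-16, n)))
Function('X')(W) = Add(-21, Mul(7, W)) (Function('X')(W) = Mul(-7, Add(3, Mul(-1, W))) = Add(-21, Mul(7, W)))
Pow(Function('X')(Function('T')(2, Function('V')(3, 3))), -1) = Pow(Add(-21, Mul(7, Mul(2, 2, Add(-16, Add(-5, 3))))), -1) = Pow(Add(-21, Mul(7, Mul(2, 2, Add(-16, -2)))), -1) = Pow(Add(-21, Mul(7, Mul(2, 2, -18))), -1) = Pow(Add(-21, Mul(7, -72)), -1) = Pow(Add(-21, -504), -1) = Pow(-525, -1) = Rational(-1, 525)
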